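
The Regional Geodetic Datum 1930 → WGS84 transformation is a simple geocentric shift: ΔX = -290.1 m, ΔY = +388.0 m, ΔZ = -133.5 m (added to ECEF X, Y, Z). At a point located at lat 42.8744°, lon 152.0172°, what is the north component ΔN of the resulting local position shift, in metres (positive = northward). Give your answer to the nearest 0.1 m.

The local north axis is (−sin φ cos λ, −sin φ sin λ, cos φ), giving ΔN = -174.306 − 123.867 − 97.835 = -396.01 m.

ΔN = -396.0 m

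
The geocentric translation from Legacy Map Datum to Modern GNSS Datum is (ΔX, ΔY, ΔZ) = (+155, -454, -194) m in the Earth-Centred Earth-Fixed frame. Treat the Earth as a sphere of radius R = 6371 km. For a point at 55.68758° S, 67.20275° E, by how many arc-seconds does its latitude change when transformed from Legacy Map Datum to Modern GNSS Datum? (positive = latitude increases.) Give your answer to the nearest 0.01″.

Δφ = -13.13″

sin φ = -0.825976, cos φ = 0.563705, sin λ = 0.921882, cos λ = 0.387471.
North component: ΔN = −sin φ cos λ·ΔX − sin φ sin λ·ΔY + cos φ·ΔZ = −(-0.825976)(0.387471)(155) − (-0.825976)(0.921882)(-454) + (0.563705)(-194) = -405.45 m.
1° of latitude spans πR/180 = 111195 m, so Δφ = -405.45 / 111195 × 3600 = -13.127″.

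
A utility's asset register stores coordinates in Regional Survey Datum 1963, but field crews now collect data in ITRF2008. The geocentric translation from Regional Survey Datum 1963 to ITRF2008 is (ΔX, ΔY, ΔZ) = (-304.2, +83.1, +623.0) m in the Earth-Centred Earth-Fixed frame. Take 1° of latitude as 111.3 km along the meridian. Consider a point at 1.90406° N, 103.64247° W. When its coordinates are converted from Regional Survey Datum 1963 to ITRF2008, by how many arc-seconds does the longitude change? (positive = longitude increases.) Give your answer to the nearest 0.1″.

Δλ = -10.2″

sin φ = 0.033226, cos φ = 0.999448, sin λ = -0.971786, cos λ = -0.235863.
East component: ΔE = −sin λ·ΔX + cos λ·ΔY = −(-0.971786)(-304.2) + (-0.235863)(83.1) = -315.22 m.
1° of latitude spans 111300 m; at latitude φ, 1° of longitude spans that × cos φ = 111238.5 m, so Δλ = -315.22 / 111238.5 × 3600 = -10.201″.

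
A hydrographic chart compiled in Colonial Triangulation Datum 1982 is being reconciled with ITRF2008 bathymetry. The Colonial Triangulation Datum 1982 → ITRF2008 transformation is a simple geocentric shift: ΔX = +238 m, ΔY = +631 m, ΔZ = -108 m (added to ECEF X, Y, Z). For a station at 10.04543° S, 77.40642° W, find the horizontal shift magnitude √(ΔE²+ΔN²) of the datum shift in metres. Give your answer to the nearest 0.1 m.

422.7 m

At φ = -10.04543°, λ = -77.40642°: sin φ = -0.174429, cos φ = 0.984670, sin λ = -0.975941, cos λ = 0.218034.
ΔE = −sin λ·ΔX + cos λ·ΔY = −(-0.975941)·(238) + (0.218034)·(631) = 369.85 m.
ΔN = −sin φ cos λ·ΔX − sin φ sin λ·ΔY + cos φ·ΔZ = −(-0.174429)(0.218034)(238) − (-0.174429)(-0.975941)(631) + (0.984670)(-108) = -204.71 m.
Horizontal magnitude = √(ΔE² + ΔN²) = √(369.85² + (-204.71)²) = 422.73 m.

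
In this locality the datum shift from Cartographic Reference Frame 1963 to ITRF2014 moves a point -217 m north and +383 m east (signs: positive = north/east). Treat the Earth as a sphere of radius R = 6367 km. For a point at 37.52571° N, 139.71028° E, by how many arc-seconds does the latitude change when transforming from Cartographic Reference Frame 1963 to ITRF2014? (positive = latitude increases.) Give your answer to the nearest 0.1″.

On a sphere of radius R, 1 rad of latitude = R, so Δφ = ΔN / R = -217.0 / 6367000 = -3.4082e-05 rad = -7.030″.

Δφ = -7.0″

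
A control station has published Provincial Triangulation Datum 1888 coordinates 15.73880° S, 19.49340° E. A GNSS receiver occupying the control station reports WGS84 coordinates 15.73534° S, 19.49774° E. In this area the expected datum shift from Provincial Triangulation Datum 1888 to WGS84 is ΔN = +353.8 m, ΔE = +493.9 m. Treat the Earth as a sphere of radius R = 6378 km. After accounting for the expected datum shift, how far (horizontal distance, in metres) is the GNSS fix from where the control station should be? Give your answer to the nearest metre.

43 m

Observed coordinate differences: Δφ = +0.00346°, Δλ = +0.00434°.
Converting to metres (1° lat = 111317 m, cos φ = 0.962508): observed ΔN = 385.2 m, observed ΔE = 465.0 m.
Subtracting the expected shift leaves a residual of 385.2 − (353.8) = 31.4 m north and 465.0 − (493.9) = -28.9 m east.
Residual distance = √(31.4² + (-28.9)²) = 42.6 m.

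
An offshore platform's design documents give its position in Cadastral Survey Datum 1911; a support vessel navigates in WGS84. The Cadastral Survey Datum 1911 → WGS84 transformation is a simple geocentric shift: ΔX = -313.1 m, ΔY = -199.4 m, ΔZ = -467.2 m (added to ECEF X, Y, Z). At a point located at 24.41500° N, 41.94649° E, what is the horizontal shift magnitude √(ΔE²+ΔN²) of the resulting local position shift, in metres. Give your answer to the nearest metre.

281 m

The local east axis at (φ, λ) is (−sin λ, cos λ, 0), so ΔE = −sin(41.94649°)·(-313.1) + cos(41.94649°)·(-199.4) = 60.98 m.
The local north axis is (−sin φ cos λ, −sin φ sin λ, cos φ), giving ΔN = 96.257 + 55.093 − 425.421 = -274.07 m.
Horizontal magnitude = √(ΔE² + ΔN²) = √(60.98² + (-274.07)²) = 280.77 m.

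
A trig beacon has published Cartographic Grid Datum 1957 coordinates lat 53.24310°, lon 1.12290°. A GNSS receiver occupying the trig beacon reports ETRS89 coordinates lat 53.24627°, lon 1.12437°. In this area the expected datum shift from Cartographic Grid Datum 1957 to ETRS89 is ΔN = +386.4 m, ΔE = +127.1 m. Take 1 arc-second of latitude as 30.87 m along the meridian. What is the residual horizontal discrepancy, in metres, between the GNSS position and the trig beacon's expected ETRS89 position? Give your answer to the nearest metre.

Observed coordinate differences: Δφ = +0.00317°, Δλ = +0.00147°.
Converting to metres (1° lat = 111132 m, cos φ = 0.598421): observed ΔN = 352.3 m, observed ΔE = 97.8 m.
Subtracting the expected shift leaves a residual of 352.3 − (386.4) = -34.1 m north and 97.8 − (127.1) = -29.3 m east.
Residual distance = √((-34.1)² + (-29.3)²) = 45.0 m.

45 m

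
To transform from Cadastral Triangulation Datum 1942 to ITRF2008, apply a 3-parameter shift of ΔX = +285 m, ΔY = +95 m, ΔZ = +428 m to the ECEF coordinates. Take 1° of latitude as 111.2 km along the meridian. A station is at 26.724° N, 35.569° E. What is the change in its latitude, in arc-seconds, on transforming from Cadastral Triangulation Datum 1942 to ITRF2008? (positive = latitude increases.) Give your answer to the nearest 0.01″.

Δφ = 8.20″

sin φ = 0.449693, cos φ = 0.893183, sin λ = 0.581683, cos λ = 0.813416.
North component: ΔN = −sin φ cos λ·ΔX − sin φ sin λ·ΔY + cos φ·ΔZ = −(0.449693)(0.813416)(285) − (0.449693)(0.581683)(95) + (0.893183)(428) = 253.18 m.
1° of latitude spans 111200 m, so Δφ = 253.18 / 111200 × 3600 = 8.197″.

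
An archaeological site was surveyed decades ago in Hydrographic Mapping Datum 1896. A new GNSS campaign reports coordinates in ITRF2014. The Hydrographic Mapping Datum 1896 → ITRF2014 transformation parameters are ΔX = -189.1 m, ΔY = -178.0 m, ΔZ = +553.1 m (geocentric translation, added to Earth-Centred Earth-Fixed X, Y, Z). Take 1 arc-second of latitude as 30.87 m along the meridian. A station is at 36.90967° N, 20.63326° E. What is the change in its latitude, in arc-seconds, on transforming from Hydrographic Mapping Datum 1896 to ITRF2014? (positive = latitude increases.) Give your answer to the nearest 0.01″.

sin φ = 0.600555, cos φ = 0.799583, sin λ = 0.352385, cos λ = 0.935855.
North component: ΔN = −sin φ cos λ·ΔX − sin φ sin λ·ΔY + cos φ·ΔZ = −(0.600555)(0.935855)(-189.1) − (0.600555)(0.352385)(-178.0) + (0.799583)(553.1) = 586.20 m.
1° of latitude spans 3600 × 30.87 = 111132 m, so Δφ = 586.20 / 111132 × 3600 = 18.989″.

Δφ = 18.99″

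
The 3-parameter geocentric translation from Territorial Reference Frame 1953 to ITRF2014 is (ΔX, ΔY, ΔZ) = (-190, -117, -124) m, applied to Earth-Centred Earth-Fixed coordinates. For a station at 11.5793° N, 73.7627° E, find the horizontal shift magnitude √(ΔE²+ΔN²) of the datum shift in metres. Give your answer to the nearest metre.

The local east axis at (φ, λ) is (−sin λ, cos λ, 0), so ΔE = −sin(73.7627°)·(-190) + cos(73.7627°)·(-117) = 149.71 m.
The local north axis is (−sin φ cos λ, −sin φ sin λ, cos φ), giving ΔN = 10.664 + 22.548 − 121.476 = -88.26 m.
Horizontal magnitude = √(ΔE² + ΔN²) = √(149.71² + (-88.26)²) = 173.79 m.

174 m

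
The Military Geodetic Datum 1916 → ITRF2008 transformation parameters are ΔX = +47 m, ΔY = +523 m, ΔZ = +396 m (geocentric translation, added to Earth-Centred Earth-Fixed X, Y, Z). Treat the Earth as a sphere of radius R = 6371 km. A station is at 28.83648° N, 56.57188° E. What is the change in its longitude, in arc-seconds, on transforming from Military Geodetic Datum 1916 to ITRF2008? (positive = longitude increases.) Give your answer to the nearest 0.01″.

sin φ = 0.482312, cos φ = 0.876000, sin λ = 0.834578, cos λ = 0.550890.
East component: ΔE = −sin λ·ΔX + cos λ·ΔY = −(0.834578)(47) + (0.550890)(523) = 248.89 m.
1° of latitude spans πR/180 = 111195 m; at latitude φ, 1° of longitude spans that × cos φ = 97406.7 m, so Δλ = 248.89 / 97406.7 × 3600 = 9.199″.

Δλ = 9.20″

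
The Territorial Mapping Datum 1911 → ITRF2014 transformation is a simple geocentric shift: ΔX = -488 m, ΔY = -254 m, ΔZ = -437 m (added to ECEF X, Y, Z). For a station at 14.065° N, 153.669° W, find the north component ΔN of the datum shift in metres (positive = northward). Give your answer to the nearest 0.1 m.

At φ = 14.065°, λ = -153.669°: sin φ = 0.243023, cos φ = 0.970021, sin λ = -0.443556, cos λ = -0.896247.
ΔN = −sin φ cos λ·ΔX − sin φ sin λ·ΔY + cos φ·ΔZ = −(0.243023)(-0.896247)(-488) − (0.243023)(-0.443556)(-254) + (0.970021)(-437) = -557.57 m.

ΔN = -557.6 m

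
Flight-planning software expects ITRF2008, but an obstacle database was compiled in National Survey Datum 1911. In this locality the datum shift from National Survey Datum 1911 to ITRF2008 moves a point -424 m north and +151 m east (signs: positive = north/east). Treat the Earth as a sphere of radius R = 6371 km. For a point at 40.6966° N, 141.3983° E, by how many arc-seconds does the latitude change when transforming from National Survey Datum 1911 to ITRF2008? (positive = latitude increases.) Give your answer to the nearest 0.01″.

Δφ = -13.73″

On a sphere of radius R, 1 rad of latitude = R, so Δφ = ΔN / R = -424.0 / 6371000 = -6.6552e-05 rad = -13.727″.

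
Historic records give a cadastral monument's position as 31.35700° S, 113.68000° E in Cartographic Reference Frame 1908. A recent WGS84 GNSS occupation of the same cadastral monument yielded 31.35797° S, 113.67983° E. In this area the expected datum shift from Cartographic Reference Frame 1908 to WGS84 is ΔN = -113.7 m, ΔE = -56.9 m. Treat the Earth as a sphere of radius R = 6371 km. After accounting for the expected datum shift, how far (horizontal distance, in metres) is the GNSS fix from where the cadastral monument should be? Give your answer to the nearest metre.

41 m

Observed coordinate differences: Δφ = -0.00097°, Δλ = -0.00017°.
Converting to metres (1° lat = 111195 m, cos φ = 0.853942): observed ΔN = -107.9 m, observed ΔE = -16.1 m.
Subtracting the expected shift leaves a residual of -107.9 − (-113.7) = 5.8 m north and -16.1 − (-56.9) = 40.8 m east.
Residual distance = √(5.8² + 40.8²) = 41.2 m.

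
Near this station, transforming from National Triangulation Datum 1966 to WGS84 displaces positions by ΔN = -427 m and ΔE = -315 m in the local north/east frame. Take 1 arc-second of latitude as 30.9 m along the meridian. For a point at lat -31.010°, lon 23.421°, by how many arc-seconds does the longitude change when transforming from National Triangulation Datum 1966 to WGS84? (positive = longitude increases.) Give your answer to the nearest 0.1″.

At latitude -31.010°, cos φ = 0.857077.
1″ of longitude at this latitude = 30.90 × cos φ = 26.4837 m, so Δλ = -315.0 / 26.4837 = -11.894″.

Δλ = -11.9″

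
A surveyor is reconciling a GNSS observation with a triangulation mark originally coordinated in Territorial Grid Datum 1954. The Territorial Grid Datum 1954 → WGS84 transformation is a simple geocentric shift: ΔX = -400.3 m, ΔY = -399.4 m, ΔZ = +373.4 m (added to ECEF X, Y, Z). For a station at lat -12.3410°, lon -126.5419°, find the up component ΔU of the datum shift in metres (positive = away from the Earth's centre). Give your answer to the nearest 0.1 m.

The local up (radial) axis is (cos φ cos λ, cos φ sin λ, sin φ), giving ΔU = 232.835 + 313.472 − 79.807 = 466.50 m.

ΔU = 466.5 m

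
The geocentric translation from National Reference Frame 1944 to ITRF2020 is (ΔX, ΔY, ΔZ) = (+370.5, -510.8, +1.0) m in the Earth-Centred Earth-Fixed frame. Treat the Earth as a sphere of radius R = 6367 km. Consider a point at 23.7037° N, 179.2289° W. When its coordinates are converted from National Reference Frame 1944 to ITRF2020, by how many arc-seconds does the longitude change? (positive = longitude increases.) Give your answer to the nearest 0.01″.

sin φ = 0.402007, cos φ = 0.915637, sin λ = -0.013458, cos λ = -0.999909.
East component: ΔE = −sin λ·ΔX + cos λ·ΔY = −(-0.013458)(370.5) + (-0.999909)(-510.8) = 515.74 m.
1° of latitude spans πR/180 = 111125 m; at latitude φ, 1° of longitude spans that × cos φ = 101750.2 m, so Δλ = 515.74 / 101750.2 × 3600 = 18.247″.

Δλ = 18.25″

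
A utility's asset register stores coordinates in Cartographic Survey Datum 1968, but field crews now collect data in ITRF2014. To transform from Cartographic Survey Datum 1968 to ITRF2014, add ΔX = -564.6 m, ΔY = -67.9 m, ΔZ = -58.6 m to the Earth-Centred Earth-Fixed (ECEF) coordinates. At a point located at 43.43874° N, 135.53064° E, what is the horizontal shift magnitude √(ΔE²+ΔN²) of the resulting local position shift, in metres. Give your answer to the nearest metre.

The local east axis at (φ, λ) is (−sin λ, cos λ, 0), so ΔE = −sin(135.53064°)·(-564.6) + cos(135.53064°)·(-67.9) = 443.97 m.
The local north axis is (−sin φ cos λ, −sin φ sin λ, cos φ), giving ΔN = -277.034 + 32.705 − 42.550 = -286.88 m.
Horizontal magnitude = √(ΔE² + ΔN²) = √(443.97² + (-286.88)²) = 528.59 m.

529 m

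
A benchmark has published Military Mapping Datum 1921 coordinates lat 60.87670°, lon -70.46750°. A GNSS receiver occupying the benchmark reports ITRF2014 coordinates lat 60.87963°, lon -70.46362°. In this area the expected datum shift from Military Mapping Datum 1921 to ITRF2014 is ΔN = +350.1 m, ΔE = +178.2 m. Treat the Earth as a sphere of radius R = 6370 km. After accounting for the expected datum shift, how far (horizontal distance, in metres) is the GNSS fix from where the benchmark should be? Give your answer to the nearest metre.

Observed coordinate differences: Δφ = +0.00293°, Δλ = +0.00388°.
Converting to metres (1° lat = 111177 m, cos φ = 0.486691): observed ΔN = 325.7 m, observed ΔE = 209.9 m.
Subtracting the expected shift leaves a residual of 325.7 − (350.1) = -24.4 m north and 209.9 − (178.2) = 31.7 m east.
Residual distance = √((-24.4)² + 31.7²) = 40.0 m.

40 m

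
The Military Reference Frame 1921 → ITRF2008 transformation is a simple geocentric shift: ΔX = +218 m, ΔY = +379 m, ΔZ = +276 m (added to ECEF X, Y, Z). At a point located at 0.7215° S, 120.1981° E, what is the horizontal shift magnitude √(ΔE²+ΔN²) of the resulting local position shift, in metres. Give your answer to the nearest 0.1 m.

At φ = -0.7215°, λ = 120.1981°: sin φ = -0.012592, cos φ = 0.999921, sin λ = 0.864291, cos λ = -0.502991.
ΔE = −sin λ·ΔX + cos λ·ΔY = −(0.864291)·(218) + (-0.502991)·(379) = -379.05 m.
ΔN = −sin φ cos λ·ΔX − sin φ sin λ·ΔY + cos φ·ΔZ = −(-0.012592)(-0.502991)(218) − (-0.012592)(0.864291)(379) + (0.999921)(276) = 278.72 m.
Horizontal magnitude = √(ΔE² + ΔN²) = √((-379.05)² + 278.72²) = 470.49 m.

470.5 m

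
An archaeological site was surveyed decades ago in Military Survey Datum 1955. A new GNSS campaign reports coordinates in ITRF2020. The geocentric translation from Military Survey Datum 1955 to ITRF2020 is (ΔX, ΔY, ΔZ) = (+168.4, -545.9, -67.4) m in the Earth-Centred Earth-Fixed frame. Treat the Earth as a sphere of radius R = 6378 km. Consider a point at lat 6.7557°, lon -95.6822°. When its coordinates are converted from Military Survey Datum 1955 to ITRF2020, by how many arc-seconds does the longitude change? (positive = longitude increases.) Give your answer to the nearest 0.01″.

sin φ = 0.117636, cos φ = 0.993057, sin λ = -0.995086, cos λ = -0.099011.
East component: ΔE = −sin λ·ΔX + cos λ·ΔY = −(-0.995086)(168.4) + (-0.099011)(-545.9) = 221.62 m.
1° of latitude spans πR/180 = 111317 m; at latitude φ, 1° of longitude spans that × cos φ = 110544.2 m, so Δλ = 221.62 / 110544.2 × 3600 = 7.217″.

Δλ = 7.22″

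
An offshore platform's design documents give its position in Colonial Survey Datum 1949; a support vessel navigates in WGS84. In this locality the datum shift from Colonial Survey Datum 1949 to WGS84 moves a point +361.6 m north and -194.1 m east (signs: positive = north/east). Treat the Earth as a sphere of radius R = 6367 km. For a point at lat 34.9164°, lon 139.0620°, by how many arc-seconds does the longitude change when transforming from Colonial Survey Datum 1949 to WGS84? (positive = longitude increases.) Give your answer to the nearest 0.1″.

Δλ = -7.7″

At latitude 34.9164°, cos φ = 0.819988.
One radian of longitude at latitude φ spans R cos φ, so Δλ = ΔE / (R cos φ) = -194.1 / (6367000 × 0.819988) = -3.7178e-05 rad = -7.668″.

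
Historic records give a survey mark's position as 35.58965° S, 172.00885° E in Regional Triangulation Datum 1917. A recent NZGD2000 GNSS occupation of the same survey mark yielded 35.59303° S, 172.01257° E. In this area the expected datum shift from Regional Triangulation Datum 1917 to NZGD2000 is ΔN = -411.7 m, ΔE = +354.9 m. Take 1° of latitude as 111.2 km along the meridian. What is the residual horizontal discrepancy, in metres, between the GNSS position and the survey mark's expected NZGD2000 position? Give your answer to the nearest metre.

40 m

Observed coordinate differences: Δφ = -0.00338°, Δλ = +0.00372°.
Converting to metres (1° lat = 111200 m, cos φ = 0.813206): observed ΔN = -375.9 m, observed ΔE = 336.4 m.
Subtracting the expected shift leaves a residual of -375.9 − (-411.7) = 35.8 m north and 336.4 − (354.9) = -18.5 m east.
Residual distance = √(35.8² + (-18.5)²) = 40.3 m.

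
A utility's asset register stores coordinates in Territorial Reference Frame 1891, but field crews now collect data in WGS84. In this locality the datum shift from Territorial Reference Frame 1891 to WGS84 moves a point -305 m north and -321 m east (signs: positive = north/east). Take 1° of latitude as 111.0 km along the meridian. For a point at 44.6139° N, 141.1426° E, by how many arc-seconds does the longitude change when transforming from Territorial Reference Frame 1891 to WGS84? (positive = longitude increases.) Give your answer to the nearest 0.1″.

Δλ = -14.6″

At latitude 44.6139°, cos φ = 0.711856.
1° of longitude at this latitude = 111.0 × cos φ = 79.02 km, so Δλ = -321.0 / 79016.0 = -0.0040625° = -14.625″.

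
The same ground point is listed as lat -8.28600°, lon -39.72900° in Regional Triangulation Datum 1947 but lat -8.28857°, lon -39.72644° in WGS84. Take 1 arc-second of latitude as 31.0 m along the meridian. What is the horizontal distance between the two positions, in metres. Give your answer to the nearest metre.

403 m

Δφ = -8.28857° − -8.28600° = -0.00257°; Δλ = -39.72644° − -39.72900° = +0.00256°.
1° of latitude = 3600 × 31.00 = 111600 m.
ΔN = Δφ × 111600 = -286.8 m; ΔE = Δλ × 111600 × cos(-8.28600°) = +0.00256 × 111600 × 0.989561 = 282.7 m.
Distance = √(ΔE² + ΔN²) = √(282.7² + (-286.8)²) = 402.7 m.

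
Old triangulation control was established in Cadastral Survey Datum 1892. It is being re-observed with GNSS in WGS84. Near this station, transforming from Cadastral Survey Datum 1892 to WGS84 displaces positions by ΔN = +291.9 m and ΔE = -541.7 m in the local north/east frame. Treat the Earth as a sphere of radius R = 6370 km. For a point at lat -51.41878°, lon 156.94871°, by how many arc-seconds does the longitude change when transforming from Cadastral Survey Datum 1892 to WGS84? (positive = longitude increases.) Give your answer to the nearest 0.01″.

Δλ = -28.13″

At latitude -51.41878°, cos φ = 0.623623.
One radian of longitude at latitude φ spans R cos φ, so Δλ = ΔE / (R cos φ) = -541.7 / (6370000 × 0.623623) = -1.3636e-04 rad = -28.127″.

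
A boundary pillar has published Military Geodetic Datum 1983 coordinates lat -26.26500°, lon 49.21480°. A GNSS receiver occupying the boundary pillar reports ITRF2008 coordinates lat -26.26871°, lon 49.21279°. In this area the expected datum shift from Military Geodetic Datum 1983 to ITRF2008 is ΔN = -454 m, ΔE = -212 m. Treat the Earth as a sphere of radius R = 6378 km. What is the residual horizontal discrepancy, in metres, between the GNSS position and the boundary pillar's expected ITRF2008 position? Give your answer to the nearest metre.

Observed coordinate differences: Δφ = -0.00371°, Δλ = -0.00201°.
Converting to metres (1° lat = 111317 m, cos φ = 0.896757): observed ΔN = -413.0 m, observed ΔE = -200.6 m.
Subtracting the expected shift leaves a residual of -413.0 − (-454) = 41.0 m north and -200.6 − (-212) = 11.4 m east.
Residual distance = √(41.0² + 11.4²) = 42.6 m.

43 m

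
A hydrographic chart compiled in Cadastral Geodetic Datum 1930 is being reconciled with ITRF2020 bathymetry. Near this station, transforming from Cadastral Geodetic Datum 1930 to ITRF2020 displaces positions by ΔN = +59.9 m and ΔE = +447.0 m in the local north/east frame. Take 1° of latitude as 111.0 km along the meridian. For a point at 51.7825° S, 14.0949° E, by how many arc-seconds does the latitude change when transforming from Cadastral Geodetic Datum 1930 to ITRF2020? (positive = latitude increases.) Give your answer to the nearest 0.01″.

1° of latitude = 111.0 km, so Δφ = 59.9 / 111000 = 0.0005396° = 1.943″.

Δφ = 1.94″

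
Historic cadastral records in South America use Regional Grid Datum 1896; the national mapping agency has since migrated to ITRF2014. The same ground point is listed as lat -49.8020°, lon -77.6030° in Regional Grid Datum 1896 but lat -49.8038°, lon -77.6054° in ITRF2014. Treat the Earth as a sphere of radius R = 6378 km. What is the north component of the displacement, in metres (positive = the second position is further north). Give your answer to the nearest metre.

Δφ = -49.8038° − -49.8020° = -0.0018°; Δλ = -77.6054° − -77.6030° = -0.0024°.
1° along a meridian = πR/180 = 111317 m.
ΔN = Δφ × 111317 = -200.4 m; ΔE = Δλ × 111317 × cos(-49.8020°) = -0.0024 × 111317 × 0.645431 = -172.4 m.

ΔN = -200 m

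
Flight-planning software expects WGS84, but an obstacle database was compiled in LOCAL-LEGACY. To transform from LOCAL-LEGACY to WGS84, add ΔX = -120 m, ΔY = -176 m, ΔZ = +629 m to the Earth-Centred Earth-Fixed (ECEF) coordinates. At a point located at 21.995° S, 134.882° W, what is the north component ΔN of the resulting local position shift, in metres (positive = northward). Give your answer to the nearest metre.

ΔN = 662 m

The local north axis is (−sin φ cos λ, −sin φ sin λ, cos φ), giving ΔN = 31.714 + 46.706 + 583.219 = 661.64 m.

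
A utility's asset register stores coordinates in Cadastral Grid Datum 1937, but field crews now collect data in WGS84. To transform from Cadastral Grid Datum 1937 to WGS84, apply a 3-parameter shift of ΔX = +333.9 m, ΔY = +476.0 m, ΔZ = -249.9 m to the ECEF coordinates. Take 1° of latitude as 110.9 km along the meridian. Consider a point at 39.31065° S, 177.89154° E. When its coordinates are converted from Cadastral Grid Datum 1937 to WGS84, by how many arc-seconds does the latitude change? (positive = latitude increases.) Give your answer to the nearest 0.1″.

Δφ = -12.8″

sin φ = -0.633525, cos φ = 0.773722, sin λ = 0.036791, cos λ = -0.999323.
North component: ΔN = −sin φ cos λ·ΔX − sin φ sin λ·ΔY + cos φ·ΔZ = −(-0.633525)(-0.999323)(333.9) − (-0.633525)(0.036791)(476.0) + (0.773722)(-249.9) = -393.65 m.
1° of latitude spans 110900 m, so Δφ = -393.65 / 110900 × 3600 = -12.779″.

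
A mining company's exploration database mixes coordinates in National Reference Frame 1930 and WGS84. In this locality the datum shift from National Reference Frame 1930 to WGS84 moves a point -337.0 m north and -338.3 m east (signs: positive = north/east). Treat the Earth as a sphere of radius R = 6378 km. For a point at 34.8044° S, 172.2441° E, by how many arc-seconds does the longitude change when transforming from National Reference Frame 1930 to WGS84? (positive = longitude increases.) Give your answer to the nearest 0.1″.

At latitude -34.8044°, cos φ = 0.821105.
One radian of longitude at latitude φ spans R cos φ, so Δλ = ΔE / (R cos φ) = -338.3 / (6378000 × 0.821105) = -6.4598e-05 rad = -13.324″.

Δλ = -13.3″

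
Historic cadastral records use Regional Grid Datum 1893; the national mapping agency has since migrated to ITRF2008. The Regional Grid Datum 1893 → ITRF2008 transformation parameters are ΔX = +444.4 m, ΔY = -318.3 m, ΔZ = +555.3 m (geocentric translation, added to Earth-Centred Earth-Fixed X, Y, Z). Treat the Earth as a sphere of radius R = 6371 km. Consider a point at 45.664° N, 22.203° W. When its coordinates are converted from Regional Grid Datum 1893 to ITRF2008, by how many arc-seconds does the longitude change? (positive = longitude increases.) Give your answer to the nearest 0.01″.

Δλ = -5.87″

sin φ = 0.715254, cos φ = 0.698865, sin λ = -0.377889, cos λ = 0.925851.
East component: ΔE = −sin λ·ΔX + cos λ·ΔY = −(-0.377889)(444.4) + (0.925851)(-318.3) = -126.76 m.
1° of latitude spans πR/180 = 111195 m; at latitude φ, 1° of longitude spans that × cos φ = 77710.2 m, so Δλ = -126.76 / 77710.2 × 3600 = -5.872″.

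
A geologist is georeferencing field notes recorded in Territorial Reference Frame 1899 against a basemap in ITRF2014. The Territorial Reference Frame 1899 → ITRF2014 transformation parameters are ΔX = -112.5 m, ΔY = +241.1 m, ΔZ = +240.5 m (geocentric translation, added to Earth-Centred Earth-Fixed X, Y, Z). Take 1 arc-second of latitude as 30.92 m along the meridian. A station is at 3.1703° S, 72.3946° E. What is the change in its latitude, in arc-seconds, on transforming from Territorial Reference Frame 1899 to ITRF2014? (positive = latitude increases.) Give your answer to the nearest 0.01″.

sin φ = -0.055304, cos φ = 0.998470, sin λ = 0.953162, cos λ = 0.302460.
North component: ΔN = −sin φ cos λ·ΔX − sin φ sin λ·ΔY + cos φ·ΔZ = −(-0.055304)(0.302460)(-112.5) − (-0.055304)(0.953162)(241.1) + (0.998470)(240.5) = 250.96 m.
1° of latitude spans 3600 × 30.92 = 111312 m, so Δφ = 250.96 / 111312 × 3600 = 8.116″.

Δφ = 8.12″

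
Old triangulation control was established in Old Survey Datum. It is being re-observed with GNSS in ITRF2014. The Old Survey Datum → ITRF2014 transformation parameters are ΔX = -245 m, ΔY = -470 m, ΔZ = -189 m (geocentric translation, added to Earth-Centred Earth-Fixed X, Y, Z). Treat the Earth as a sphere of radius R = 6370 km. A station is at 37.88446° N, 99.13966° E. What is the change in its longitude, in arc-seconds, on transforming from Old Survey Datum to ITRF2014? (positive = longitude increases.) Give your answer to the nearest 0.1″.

Δλ = 13.0″

sin φ = 0.614071, cos φ = 0.789251, sin λ = 0.987304, cos λ = -0.158842.
East component: ΔE = −sin λ·ΔX + cos λ·ΔY = −(0.987304)(-245) + (-0.158842)(-470) = 316.55 m.
1° of latitude spans πR/180 = 111177 m; at latitude φ, 1° of longitude spans that × cos φ = 87746.9 m, so Δλ = 316.55 / 87746.9 × 3600 = 12.987″.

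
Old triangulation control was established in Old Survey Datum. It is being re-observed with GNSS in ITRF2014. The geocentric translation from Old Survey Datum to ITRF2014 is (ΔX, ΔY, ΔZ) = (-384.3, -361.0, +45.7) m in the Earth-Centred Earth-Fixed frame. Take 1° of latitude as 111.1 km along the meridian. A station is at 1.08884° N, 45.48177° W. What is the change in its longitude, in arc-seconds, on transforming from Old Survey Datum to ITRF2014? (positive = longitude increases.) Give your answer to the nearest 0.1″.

Δλ = -17.1″

sin φ = 0.019003, cos φ = 0.999819, sin λ = -0.713027, cos λ = 0.701136.
East component: ΔE = −sin λ·ΔX + cos λ·ΔY = −(-0.713027)(-384.3) + (0.701136)(-361.0) = -527.13 m.
1° of latitude spans 111100 m; at latitude φ, 1° of longitude spans that × cos φ = 111079.9 m, so Δλ = -527.13 / 111079.9 × 3600 = -17.084″.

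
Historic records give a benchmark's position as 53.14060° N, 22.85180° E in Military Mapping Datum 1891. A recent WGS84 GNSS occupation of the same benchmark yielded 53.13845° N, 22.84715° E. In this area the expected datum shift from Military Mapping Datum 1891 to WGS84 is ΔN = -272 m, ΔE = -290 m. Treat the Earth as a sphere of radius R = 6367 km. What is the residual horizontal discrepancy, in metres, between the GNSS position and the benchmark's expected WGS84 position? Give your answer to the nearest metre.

39 m

Observed coordinate differences: Δφ = -0.00215°, Δλ = -0.00465°.
Converting to metres (1° lat = 111125 m, cos φ = 0.599853): observed ΔN = -238.9 m, observed ΔE = -310.0 m.
Subtracting the expected shift leaves a residual of -238.9 − (-272) = 33.1 m north and -310.0 − (-290) = -20.0 m east.
Residual distance = √(33.1² + (-20.0)²) = 38.6 m.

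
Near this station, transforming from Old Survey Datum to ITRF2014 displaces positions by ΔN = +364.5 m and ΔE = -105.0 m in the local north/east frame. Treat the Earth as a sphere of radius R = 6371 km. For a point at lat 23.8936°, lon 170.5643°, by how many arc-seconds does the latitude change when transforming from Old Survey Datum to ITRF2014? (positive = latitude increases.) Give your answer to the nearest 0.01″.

Δφ = 11.80″

On a sphere of radius R, 1 rad of latitude = R, so Δφ = ΔN / R = 364.5 / 6371000 = 5.7212e-05 rad = 11.801″.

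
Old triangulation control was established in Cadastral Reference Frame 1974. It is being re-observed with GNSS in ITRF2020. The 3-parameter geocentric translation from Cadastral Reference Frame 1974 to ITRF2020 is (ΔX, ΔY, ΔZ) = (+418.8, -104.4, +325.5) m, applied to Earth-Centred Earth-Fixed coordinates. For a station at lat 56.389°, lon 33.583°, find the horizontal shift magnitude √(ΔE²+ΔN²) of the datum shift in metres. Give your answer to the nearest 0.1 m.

The local east axis at (φ, λ) is (−sin λ, cos λ, 0), so ΔE = −sin(33.583°)·418.8 + cos(33.583°)·(-104.4) = -318.63 m.
The local north axis is (−sin φ cos λ, −sin φ sin λ, cos φ), giving ΔN = -290.566 + 48.094 + 180.181 = -62.29 m.
Horizontal magnitude = √(ΔE² + ΔN²) = √((-318.63)² + (-62.29)²) = 324.66 m.

324.7 m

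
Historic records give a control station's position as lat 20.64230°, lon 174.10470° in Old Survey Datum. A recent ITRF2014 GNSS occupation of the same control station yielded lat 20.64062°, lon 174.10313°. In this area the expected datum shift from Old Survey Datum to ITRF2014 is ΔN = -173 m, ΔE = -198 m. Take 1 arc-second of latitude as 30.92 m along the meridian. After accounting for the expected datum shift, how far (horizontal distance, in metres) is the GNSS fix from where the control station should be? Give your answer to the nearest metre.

37 m

Observed coordinate differences: Δφ = -0.00168°, Δλ = -0.00157°.
Converting to metres (1° lat = 111312 m, cos φ = 0.935800): observed ΔN = -187.0 m, observed ΔE = -163.5 m.
Subtracting the expected shift leaves a residual of -187.0 − (-173) = -14.0 m north and -163.5 − (-198) = 34.5 m east.
Residual distance = √((-14.0)² + 34.5²) = 37.2 m.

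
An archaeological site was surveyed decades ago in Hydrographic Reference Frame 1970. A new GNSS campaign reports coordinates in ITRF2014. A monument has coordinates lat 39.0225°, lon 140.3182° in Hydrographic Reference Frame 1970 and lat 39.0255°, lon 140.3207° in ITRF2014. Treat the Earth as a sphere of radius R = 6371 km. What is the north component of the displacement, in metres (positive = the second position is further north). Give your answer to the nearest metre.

Δφ = 39.0255° − 39.0225° = +0.0030°; Δλ = 140.3207° − 140.3182° = +0.0025°.
1° along a meridian = πR/180 = 111195 m.
ΔN = Δφ × 111195 = 333.6 m; ΔE = Δλ × 111195 × cos(39.0225°) = +0.0025 × 111195 × 0.776899 = 216.0 m.

ΔN = 334 m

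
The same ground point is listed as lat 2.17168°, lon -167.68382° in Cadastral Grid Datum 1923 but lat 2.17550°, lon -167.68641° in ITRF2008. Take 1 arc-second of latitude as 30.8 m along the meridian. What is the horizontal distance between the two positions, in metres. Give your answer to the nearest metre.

512 m

Δφ = 2.17550° − 2.17168° = +0.00382°; Δλ = -167.68641° − -167.68382° = -0.00259°.
1° of latitude = 3600 × 30.80 = 110880 m.
ΔN = Δφ × 110880 = 423.6 m; ΔE = Δλ × 110880 × cos(2.17168°) = -0.00259 × 110880 × 0.999282 = -287.0 m.
Distance = √(ΔE² + ΔN²) = √((-287.0)² + 423.6²) = 511.6 m.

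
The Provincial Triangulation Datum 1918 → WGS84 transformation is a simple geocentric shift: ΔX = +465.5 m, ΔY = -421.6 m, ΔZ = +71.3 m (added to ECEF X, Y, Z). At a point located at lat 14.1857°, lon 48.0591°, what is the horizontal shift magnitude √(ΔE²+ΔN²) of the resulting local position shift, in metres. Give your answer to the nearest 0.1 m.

At φ = 14.1857°, λ = 48.0591°: sin φ = 0.245065, cos φ = 0.969507, sin λ = 0.743835, cos λ = 0.668364.
ΔE = −sin λ·ΔX + cos λ·ΔY = −(0.743835)·(465.5) + (0.668364)·(-421.6) = -628.04 m.
ΔN = −sin φ cos λ·ΔX − sin φ sin λ·ΔY + cos φ·ΔZ = −(0.245065)(0.668364)(465.5) − (0.245065)(0.743835)(-421.6) + (0.969507)(71.3) = 69.73 m.
Horizontal magnitude = √(ΔE² + ΔN²) = √((-628.04)² + 69.73²) = 631.90 m.

631.9 m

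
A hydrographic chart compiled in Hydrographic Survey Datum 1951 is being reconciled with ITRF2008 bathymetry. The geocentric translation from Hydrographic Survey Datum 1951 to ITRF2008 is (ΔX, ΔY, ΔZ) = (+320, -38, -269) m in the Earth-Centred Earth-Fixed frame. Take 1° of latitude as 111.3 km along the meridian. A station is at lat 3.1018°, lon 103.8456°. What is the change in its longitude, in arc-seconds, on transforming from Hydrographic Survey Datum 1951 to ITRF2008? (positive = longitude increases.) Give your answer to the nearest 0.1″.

sin φ = 0.054110, cos φ = 0.998535, sin λ = 0.970944, cos λ = -0.239306.
East component: ΔE = −sin λ·ΔX + cos λ·ΔY = −(0.970944)(320) + (-0.239306)(-38) = -301.61 m.
1° of latitude spans 111300 m; at latitude φ, 1° of longitude spans that × cos φ = 111136.9 m, so Δλ = -301.61 / 111136.9 × 3600 = -9.770″.

Δλ = -9.8″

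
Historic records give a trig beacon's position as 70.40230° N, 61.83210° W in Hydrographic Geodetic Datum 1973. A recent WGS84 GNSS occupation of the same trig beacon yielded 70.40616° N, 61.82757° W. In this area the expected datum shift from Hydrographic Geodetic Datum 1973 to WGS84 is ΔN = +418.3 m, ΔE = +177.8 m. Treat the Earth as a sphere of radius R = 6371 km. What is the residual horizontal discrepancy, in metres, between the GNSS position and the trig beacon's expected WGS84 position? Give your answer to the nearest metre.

14 m

Observed coordinate differences: Δφ = +0.00386°, Δλ = +0.00453°.
Converting to metres (1° lat = 111195 m, cos φ = 0.335414): observed ΔN = 429.2 m, observed ΔE = 169.0 m.
Subtracting the expected shift leaves a residual of 429.2 − (418.3) = 10.9 m north and 169.0 − (177.8) = -8.8 m east.
Residual distance = √(10.9² + (-8.8)²) = 14.0 m.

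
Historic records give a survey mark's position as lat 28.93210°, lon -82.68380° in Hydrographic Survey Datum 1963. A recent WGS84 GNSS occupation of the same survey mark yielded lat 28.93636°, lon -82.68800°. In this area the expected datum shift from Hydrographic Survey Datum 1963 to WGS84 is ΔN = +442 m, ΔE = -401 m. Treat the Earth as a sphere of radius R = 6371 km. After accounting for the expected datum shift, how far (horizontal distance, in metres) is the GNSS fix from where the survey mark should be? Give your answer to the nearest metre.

33 m

Observed coordinate differences: Δφ = +0.00426°, Δλ = -0.00420°.
Converting to metres (1° lat = 111195 m, cos φ = 0.875194): observed ΔN = 473.7 m, observed ΔE = -408.7 m.
Subtracting the expected shift leaves a residual of 473.7 − (442) = 31.7 m north and -408.7 − (-401) = -7.7 m east.
Residual distance = √(31.7² + (-7.7)²) = 32.6 m.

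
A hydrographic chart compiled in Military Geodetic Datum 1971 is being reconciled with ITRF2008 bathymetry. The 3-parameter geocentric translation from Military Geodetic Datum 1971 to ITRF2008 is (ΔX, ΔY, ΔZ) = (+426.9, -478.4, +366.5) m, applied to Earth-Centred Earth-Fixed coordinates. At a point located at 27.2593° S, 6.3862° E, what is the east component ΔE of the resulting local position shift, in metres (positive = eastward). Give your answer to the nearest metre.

ΔE = -523 m

The local east axis at (φ, λ) is (−sin λ, cos λ, 0), so ΔE = −sin(6.3862°)·426.9 + cos(6.3862°)·(-478.4) = -522.92 m.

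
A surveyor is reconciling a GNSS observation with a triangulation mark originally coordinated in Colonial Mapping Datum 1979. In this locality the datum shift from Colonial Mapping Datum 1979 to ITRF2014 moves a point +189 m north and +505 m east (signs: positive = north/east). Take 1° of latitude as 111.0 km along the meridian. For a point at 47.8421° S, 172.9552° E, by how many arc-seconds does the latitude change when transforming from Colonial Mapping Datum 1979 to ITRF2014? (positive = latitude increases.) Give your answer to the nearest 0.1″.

Δφ = 6.1″

1° of latitude = 111.0 km, so Δφ = 189.0 / 111000 = 0.0017027° = 6.130″.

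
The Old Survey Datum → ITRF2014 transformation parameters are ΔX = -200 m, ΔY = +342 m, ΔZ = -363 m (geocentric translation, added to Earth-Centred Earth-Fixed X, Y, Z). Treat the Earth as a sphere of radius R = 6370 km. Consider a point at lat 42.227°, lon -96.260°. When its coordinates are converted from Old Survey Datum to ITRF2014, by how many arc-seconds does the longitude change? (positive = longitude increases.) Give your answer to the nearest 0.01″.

sin φ = 0.672070, cos φ = 0.740488, sin λ = -0.994037, cos λ = -0.109040.
East component: ΔE = −sin λ·ΔX + cos λ·ΔY = −(-0.994037)(-200) + (-0.109040)(342) = -236.10 m.
1° of latitude spans πR/180 = 111177 m; at latitude φ, 1° of longitude spans that × cos φ = 82325.6 m, so Δλ = -236.10 / 82325.6 × 3600 = -10.324″.

Δλ = -10.32″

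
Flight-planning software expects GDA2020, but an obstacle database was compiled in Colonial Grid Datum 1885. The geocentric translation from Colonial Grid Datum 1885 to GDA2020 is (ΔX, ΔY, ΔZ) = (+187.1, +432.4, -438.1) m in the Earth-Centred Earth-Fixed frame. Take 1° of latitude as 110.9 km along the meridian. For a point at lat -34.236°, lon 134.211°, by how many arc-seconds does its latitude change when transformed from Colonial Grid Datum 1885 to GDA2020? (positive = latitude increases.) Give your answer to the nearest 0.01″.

Δφ = -8.48″

sin φ = -0.562603, cos φ = 0.826727, sin λ = 0.716777, cos λ = -0.697303.
North component: ΔN = −sin φ cos λ·ΔX − sin φ sin λ·ΔY + cos φ·ΔZ = −(-0.562603)(-0.697303)(187.1) − (-0.562603)(0.716777)(432.4) + (0.826727)(-438.1) = -261.22 m.
1° of latitude spans 110900 m, so Δφ = -261.22 / 110900 × 3600 = -8.480″.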